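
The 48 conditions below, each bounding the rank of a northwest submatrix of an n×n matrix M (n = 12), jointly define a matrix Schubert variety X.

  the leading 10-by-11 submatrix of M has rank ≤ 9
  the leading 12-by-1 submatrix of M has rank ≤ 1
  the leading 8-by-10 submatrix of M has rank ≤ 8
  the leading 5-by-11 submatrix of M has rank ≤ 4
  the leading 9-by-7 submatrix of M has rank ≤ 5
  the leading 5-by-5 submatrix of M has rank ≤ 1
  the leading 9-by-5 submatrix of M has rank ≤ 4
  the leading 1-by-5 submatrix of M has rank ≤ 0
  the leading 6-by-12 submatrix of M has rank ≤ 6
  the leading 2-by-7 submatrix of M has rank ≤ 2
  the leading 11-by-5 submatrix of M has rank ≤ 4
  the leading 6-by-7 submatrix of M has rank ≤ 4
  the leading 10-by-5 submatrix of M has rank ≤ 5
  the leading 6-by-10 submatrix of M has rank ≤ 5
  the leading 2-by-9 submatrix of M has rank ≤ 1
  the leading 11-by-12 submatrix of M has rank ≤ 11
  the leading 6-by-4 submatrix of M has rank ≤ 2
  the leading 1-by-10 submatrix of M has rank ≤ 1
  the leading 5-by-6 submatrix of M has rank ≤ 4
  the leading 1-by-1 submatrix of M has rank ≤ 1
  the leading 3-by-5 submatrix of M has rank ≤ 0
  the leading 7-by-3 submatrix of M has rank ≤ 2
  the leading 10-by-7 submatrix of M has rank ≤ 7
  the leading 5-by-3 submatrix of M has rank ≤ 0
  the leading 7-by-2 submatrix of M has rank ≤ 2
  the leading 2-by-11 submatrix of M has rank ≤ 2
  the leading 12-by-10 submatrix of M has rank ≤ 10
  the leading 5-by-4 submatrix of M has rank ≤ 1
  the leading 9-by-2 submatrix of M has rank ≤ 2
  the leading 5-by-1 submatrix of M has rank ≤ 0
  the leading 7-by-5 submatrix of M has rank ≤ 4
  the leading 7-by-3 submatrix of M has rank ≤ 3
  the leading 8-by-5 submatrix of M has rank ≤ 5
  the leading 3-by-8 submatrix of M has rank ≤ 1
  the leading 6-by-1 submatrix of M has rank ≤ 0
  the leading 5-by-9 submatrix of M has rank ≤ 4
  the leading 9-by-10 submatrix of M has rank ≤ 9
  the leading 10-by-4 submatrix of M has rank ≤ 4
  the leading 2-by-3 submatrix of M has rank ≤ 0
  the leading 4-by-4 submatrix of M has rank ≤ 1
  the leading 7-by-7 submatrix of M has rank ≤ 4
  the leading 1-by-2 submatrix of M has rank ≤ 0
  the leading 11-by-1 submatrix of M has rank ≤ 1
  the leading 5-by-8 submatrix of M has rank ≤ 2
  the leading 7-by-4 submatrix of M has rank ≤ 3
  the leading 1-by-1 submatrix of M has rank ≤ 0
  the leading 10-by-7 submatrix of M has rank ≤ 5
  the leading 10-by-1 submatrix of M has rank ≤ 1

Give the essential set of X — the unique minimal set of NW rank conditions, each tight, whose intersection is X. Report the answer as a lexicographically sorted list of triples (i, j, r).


Computing R[i][j] = min implied NW-rank bound (n=12, 48 conditions):

  row 1: 0 | 0 | 0 | 0 | 0 | 1 | 1 | 1 | 1 | 1 | 1 | 1
  row 2: 0 | 0 | 0 | 0 | 0 | 1 | 1 | 1 | 1 | 2 | 2 | 2
  row 3: 0 | 0 | 0 | 0 | 0 | 1 | 1 | 1 | 2 | 3 | 3 | 3
  row 4: 0 | 0 | 0 | 1 | 1 | 2 | 2 | 2 | 3 | 4 | 4 | 4
  row 5: 0 | 0 | 0 | 1 | 1 | 2 | 2 | 2 | 3 | 4 | 4 | 5
  row 6: 0 | 1 | 1 | 2 | 2 | 3 | 3 | 3 | 4 | 5 | 5 | 6
  row 7: 1 | 2 | 2 | 3 | 3 | 4 | 4 | 4 | 5 | 6 | 6 | 7
  row 8: 1 | 2 | 3 | 4 | 4 | 5 | 5 | 5 | 6 | 7 | 7 | 8
  row 9: 1 | 2 | 3 | 4 | 4 | 5 | 5 | 6 | 7 | 8 | 8 | 9
  row 10: 1 | 2 | 3 | 4 | 4 | 5 | 5 | 6 | 7 | 8 | 9 | 10
  row 11: 1 | 2 | 3 | 4 | 4 | 5 | 6 | 7 | 8 | 9 | 10 | 11
  row 12: 1 | 2 | 3 | 4 | 5 | 6 | 7 | 8 | 9 | 10 | 11 | 12

hence w(1..12) = (6, 10, 9, 4, 12, 2, 1, 3, 8, 11, 7, 5).

ℓ(w)=36; the 10 essential cells (i,j,r):

[(2, 9, 1), (3, 5, 0), (3, 8, 1), (5, 3, 0), (5, 5, 1), (5, 8, 2), (5, 11, 4), (6, 1, 0), (10, 7, 5), (11, 5, 4)]


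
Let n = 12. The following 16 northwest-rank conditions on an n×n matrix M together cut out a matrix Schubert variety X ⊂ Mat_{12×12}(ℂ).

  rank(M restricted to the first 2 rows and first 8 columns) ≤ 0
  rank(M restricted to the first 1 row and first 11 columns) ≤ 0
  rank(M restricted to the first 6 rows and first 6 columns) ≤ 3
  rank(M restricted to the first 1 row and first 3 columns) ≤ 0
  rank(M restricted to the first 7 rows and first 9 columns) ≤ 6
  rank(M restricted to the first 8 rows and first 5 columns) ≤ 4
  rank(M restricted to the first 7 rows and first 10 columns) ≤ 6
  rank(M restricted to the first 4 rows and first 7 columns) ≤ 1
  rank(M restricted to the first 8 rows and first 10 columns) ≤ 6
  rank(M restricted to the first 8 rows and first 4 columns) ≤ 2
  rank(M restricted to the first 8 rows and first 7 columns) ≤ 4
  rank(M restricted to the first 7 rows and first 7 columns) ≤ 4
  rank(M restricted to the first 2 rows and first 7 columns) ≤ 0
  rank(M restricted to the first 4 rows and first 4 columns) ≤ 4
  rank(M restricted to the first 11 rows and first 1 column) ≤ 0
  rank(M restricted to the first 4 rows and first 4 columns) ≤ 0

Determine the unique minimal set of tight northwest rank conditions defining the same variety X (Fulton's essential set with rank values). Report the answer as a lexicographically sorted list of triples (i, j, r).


Propagating the 16 rank bounds to every northwest block:

  row 1: 0 | 0 | 0 | 0 | 0 | 0 | 0 | 0 | 0 | 0 | 0 | 1
  row 2: 0 | 0 | 0 | 0 | 0 | 0 | 0 | 0 | 1 | 1 | 1 | 2
  row 3: 0 | 0 | 0 | 0 | 1 | 1 | 1 | 1 | 2 | 2 | 2 | 3
  row 4: 0 | 0 | 0 | 0 | 1 | 1 | 1 | 2 | 3 | 3 | 3 | 4
  row 5: 0 | 1 | 1 | 1 | 2 | 2 | 2 | 3 | 4 | 4 | 4 | 5
  row 6: 0 | 1 | 2 | 2 | 3 | 3 | 3 | 4 | 5 | 5 | 5 | 6
  row 7: 0 | 1 | 2 | 2 | 3 | 4 | 4 | 5 | 6 | 6 | 6 | 7
  row 8: 0 | 1 | 2 | 2 | 3 | 4 | 4 | 5 | 6 | 6 | 7 | 8
  row 9: 0 | 1 | 2 | 3 | 4 | 5 | 5 | 6 | 7 | 7 | 8 | 9
  row 10: 0 | 1 | 2 | 3 | 4 | 5 | 6 | 7 | 8 | 8 | 9 | 10
  row 11: 0 | 1 | 2 | 3 | 4 | 5 | 6 | 7 | 8 | 9 | 10 | 11
  row 12: 1 | 2 | 3 | 4 | 5 | 6 | 7 | 8 | 9 | 10 | 11 | 12

giving w = (12, 9, 5, 8, 2, 3, 6, 11, 4, 7, 10, 1) via Δ²R.

|D(w)|=40, |Ess(w)|=8:

[(1, 11, 0), (2, 8, 0), (4, 4, 0), (4, 7, 1), (8, 4, 2), (8, 7, 4), (8, 10, 6), (11, 1, 0)]


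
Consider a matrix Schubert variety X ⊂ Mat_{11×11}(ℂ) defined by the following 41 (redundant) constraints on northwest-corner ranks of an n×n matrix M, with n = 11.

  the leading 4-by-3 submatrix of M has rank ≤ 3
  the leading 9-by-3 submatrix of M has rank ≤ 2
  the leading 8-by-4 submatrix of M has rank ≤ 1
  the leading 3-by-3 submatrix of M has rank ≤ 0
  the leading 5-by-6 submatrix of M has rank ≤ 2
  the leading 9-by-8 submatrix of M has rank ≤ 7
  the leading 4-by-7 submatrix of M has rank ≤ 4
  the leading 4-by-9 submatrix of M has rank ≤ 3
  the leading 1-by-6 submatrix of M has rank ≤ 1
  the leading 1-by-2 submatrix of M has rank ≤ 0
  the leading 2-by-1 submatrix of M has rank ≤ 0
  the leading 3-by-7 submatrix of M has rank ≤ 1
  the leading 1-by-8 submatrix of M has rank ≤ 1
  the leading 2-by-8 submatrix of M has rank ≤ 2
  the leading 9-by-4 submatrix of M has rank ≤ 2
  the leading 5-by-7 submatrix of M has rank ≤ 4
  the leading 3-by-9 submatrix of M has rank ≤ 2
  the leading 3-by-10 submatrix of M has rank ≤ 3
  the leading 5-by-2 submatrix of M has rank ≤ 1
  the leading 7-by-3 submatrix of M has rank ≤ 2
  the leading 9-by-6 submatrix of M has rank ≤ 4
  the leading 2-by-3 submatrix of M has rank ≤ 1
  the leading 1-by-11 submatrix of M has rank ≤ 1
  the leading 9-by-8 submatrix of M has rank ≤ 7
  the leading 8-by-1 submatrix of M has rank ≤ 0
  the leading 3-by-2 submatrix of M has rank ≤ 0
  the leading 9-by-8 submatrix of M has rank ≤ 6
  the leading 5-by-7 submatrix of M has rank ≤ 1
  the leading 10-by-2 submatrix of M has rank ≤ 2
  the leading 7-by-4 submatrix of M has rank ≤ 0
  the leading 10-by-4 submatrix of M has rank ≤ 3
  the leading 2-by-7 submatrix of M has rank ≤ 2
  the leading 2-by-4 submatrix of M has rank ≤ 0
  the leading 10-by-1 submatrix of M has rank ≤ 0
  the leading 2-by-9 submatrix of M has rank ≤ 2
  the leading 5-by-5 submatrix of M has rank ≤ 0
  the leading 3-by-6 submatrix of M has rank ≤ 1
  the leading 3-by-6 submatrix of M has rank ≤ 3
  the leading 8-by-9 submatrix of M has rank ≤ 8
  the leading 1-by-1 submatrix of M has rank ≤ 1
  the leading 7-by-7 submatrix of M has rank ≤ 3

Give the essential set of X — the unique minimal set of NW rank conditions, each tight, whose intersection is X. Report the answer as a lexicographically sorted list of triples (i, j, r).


The tightest implied rank at each (i,j), from the 41 conditions:

  row 1: 0 0 0 0 0 1 1 1 1 1 1
  row 2: 0 0 0 0 0 1 1 2 2 2 2
  row 3: 0 0 0 0 0 1 1 2 2 3 3
  row 4: 0 0 0 0 0 1 1 2 3 4 4
  row 5: 0 0 0 0 0 1 1 2 3 4 5
  row 6: 0 0 0 0 1 2 2 3 4 5 6
  row 7: 0 0 0 0 1 2 3 4 5 6 7
  row 8: 0 1 1 1 2 3 4 5 6 7 8
  row 9: 0 1 2 2 3 4 5 6 7 8 9
  row 10: 0 1 2 3 4 5 6 7 8 9 10
  row 11: 1 2 3 4 5 6 7 8 9 10 11

the unique w with this rank table is (6, 8, 10, 9, 11, 5, 7, 2, 3, 4, 1).

5 SE-corners of the 41-cell Rothe diagram give Ess(w):

[(3, 9, 2), (5, 5, 0), (5, 7, 1), (7, 4, 0), (10, 1, 0)]


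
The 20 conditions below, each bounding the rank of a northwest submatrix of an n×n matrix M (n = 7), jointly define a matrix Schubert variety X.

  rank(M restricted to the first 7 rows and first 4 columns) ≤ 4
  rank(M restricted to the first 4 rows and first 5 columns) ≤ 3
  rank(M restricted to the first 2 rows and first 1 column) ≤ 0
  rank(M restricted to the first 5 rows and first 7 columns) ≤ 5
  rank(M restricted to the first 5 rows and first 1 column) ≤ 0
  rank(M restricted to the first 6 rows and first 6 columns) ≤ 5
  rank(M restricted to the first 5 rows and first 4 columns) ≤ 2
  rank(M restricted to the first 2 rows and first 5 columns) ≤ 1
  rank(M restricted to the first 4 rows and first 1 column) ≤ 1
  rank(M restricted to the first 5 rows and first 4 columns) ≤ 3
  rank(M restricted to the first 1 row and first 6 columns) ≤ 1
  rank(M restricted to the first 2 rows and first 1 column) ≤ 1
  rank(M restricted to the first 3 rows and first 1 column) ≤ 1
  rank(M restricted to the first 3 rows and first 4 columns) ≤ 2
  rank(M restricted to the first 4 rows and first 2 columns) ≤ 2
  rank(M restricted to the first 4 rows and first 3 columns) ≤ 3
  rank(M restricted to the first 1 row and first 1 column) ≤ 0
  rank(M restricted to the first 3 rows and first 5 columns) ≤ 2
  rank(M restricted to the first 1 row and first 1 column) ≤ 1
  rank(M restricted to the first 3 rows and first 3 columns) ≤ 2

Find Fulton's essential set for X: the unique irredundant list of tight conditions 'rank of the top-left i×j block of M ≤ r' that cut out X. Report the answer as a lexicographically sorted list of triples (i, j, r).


The tightest implied rank at each (i,j), from the 20 conditions:

  row 1: 0  1  1  1  1  1  1
  row 2: 0  1  1  1  1  2  2
  row 3: 0  1  2  2  2  3  3
  row 4: 0  1  2  2  3  4  4
  row 5: 0  1  2  2  3  4  5
  row 6: 1  2  3  3  4  5  6
  row 7: 1  2  3  4  5  6  7

giving w = (2, 6, 3, 5, 7, 1, 4) via Δ²R.

Rothe diagram D(w) (10 cells), 3 SE-corners (essential conditions):

[(2, 5, 1), (5, 1, 0), (5, 4, 2)]


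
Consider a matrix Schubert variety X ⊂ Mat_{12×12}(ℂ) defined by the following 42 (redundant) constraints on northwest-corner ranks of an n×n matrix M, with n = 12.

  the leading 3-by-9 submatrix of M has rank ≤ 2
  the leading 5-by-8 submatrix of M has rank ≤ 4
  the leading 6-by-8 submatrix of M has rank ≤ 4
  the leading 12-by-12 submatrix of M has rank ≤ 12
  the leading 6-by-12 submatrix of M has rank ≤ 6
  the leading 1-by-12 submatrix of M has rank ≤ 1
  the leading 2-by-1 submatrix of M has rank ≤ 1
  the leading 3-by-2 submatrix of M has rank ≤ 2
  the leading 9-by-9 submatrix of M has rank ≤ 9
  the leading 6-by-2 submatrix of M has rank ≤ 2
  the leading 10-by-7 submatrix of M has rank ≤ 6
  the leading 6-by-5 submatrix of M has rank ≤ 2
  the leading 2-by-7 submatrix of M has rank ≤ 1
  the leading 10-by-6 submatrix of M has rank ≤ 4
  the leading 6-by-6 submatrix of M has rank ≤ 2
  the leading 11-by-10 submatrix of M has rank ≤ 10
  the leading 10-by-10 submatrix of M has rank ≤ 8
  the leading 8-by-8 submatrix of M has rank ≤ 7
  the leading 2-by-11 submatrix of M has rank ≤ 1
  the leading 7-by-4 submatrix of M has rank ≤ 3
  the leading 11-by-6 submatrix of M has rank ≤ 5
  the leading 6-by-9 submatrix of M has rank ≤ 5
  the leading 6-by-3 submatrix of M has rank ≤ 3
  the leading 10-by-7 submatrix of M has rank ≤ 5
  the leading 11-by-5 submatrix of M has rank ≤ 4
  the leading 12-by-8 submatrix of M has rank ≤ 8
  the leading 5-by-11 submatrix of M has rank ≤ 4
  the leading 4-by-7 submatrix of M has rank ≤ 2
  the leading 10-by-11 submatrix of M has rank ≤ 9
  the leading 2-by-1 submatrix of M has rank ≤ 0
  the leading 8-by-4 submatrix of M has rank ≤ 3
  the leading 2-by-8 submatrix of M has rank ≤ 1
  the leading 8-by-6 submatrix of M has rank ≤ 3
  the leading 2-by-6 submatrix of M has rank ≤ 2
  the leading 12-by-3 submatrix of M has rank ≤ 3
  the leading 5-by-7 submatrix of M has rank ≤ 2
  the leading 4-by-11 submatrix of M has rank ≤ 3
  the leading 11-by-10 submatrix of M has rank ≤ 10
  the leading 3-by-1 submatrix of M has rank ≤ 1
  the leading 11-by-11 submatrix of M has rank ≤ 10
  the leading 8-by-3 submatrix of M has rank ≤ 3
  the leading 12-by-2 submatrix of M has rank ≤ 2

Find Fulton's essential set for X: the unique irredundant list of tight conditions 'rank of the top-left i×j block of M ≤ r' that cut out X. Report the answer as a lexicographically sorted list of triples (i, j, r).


Reconstructing r_w from the 42 given conditions:

  R[1]: 0 1 1 1 1 1 1 1 1 1 1 1
  R[2]: 0 1 1 1 1 1 1 1 1 1 1 2
  R[3]: 1 2 2 2 2 2 2 2 2 2 2 3
  R[4]: 1 2 2 2 2 2 2 3 3 3 3 4
  R[5]: 1 2 2 2 2 2 2 3 4 4 4 5
  R[6]: 1 2 2 2 2 2 3 4 5 5 5 6
  R[7]: 1 2 3 3 3 3 4 5 6 6 6 7
  R[8]: 1 2 3 3 3 3 4 5 6 7 7 8
  R[9]: 1 2 3 4 4 4 5 6 7 8 8 9
  R[10]: 1 2 3 4 4 4 5 6 7 8 9 10
  R[11]: 1 2 3 4 4 5 6 7 8 9 10 11
  R[12]: 1 2 3 4 5 6 7 8 9 10 11 12

so w = (2, 12, 1, 8, 9, 7, 3, 10, 4, 11, 6, 5).

ℓ(w)=31; the 7 essential cells (i,j,r):

[(2, 1, 0), (2, 11, 1), (5, 7, 2), (6, 6, 2), (8, 6, 3), (10, 6, 4), (11, 5, 4)]


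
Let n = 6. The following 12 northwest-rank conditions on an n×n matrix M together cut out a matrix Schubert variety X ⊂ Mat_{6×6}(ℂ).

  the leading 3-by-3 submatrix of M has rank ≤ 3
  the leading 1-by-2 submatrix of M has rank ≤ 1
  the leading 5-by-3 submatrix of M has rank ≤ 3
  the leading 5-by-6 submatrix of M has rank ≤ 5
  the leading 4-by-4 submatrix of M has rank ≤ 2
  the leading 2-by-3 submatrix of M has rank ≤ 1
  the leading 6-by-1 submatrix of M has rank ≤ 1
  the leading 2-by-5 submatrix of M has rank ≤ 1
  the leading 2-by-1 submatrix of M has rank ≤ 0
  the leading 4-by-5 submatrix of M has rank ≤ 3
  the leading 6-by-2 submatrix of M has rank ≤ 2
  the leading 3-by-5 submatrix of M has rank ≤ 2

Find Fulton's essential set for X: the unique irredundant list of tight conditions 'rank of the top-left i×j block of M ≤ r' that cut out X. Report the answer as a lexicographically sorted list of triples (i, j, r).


Reconstructing r_w from the 12 given conditions:

  i=1: 0  1  1  1  1  1
  i=2: 0  1  1  1  1  2
  i=3: 1  2  2  2  2  3
  i=4: 1  2  2  2  3  4
  i=5: 1  2  3  3  4  5
  i=6: 1  2  3  4  5  6

reading off 1-entries of Δ²R: w = (2, 6, 1, 5, 3, 4).

Rothe diagram D(w) (7 cells), 3 SE-corners (essential conditions):

[(2, 1, 0), (2, 5, 1), (4, 4, 2)]


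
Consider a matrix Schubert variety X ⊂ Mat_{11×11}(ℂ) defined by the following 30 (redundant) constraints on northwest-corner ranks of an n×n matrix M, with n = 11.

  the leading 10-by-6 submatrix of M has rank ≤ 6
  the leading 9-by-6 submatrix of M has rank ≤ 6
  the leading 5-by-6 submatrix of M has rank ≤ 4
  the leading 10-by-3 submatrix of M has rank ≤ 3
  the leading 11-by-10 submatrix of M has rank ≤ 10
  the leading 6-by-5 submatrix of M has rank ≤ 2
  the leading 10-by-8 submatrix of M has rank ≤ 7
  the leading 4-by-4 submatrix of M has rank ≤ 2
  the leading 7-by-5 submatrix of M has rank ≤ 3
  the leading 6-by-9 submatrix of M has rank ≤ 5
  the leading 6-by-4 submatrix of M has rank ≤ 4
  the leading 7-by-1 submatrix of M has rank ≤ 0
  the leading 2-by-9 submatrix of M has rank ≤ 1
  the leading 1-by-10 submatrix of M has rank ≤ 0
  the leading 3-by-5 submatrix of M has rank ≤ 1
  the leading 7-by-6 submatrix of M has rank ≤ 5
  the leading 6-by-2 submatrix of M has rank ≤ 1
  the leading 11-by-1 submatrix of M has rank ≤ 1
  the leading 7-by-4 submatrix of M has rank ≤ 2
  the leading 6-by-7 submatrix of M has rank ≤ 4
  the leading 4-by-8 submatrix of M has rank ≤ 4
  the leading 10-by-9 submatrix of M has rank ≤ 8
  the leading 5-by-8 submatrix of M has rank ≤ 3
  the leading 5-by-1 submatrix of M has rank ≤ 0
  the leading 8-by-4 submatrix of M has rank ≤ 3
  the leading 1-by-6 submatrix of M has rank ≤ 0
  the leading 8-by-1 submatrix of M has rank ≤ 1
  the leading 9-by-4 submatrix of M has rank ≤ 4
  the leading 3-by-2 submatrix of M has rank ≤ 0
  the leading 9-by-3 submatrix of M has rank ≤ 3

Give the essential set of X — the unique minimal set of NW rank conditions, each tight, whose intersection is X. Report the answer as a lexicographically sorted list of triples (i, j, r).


Recovering R(i,j) via the rank-extension bound from the 30 conditions:

  R[1]: 0  0  0  0  0  0  0  0  0  0  1
  R[2]: 0  0  1  1  1  1  1  1  1  1  2
  R[3]: 0  0  1  1  1  2  2  2  2  2  3
  R[4]: 0  1  2  2  2  3  3  3  3  3  4
  R[5]: 0  1  2  2  2  3  3  3  4  4  5
  R[6]: 0  1  2  2  2  3  4  4  5  5  6
  R[7]: 0  1  2  2  3  4  5  5  6  6  7
  R[8]: 1  2  3  3  4  5  6  6  7  7  8
  R[9]: 1  2  3  4  5  6  7  7  8  8  9
  R[10]: 1  2  3  4  5  6  7  7  8  9  10
  R[11]: 1  2  3  4  5  6  7  8  9  10  11

so w = (11, 3, 6, 2, 9, 7, 5, 1, 4, 10, 8).

8 SE-corners of the 28-cell Rothe diagram give Ess(w):

[(1, 10, 0), (3, 2, 0), (3, 5, 1), (5, 8, 3), (6, 5, 2), (7, 1, 0), (7, 4, 2), (10, 8, 7)]


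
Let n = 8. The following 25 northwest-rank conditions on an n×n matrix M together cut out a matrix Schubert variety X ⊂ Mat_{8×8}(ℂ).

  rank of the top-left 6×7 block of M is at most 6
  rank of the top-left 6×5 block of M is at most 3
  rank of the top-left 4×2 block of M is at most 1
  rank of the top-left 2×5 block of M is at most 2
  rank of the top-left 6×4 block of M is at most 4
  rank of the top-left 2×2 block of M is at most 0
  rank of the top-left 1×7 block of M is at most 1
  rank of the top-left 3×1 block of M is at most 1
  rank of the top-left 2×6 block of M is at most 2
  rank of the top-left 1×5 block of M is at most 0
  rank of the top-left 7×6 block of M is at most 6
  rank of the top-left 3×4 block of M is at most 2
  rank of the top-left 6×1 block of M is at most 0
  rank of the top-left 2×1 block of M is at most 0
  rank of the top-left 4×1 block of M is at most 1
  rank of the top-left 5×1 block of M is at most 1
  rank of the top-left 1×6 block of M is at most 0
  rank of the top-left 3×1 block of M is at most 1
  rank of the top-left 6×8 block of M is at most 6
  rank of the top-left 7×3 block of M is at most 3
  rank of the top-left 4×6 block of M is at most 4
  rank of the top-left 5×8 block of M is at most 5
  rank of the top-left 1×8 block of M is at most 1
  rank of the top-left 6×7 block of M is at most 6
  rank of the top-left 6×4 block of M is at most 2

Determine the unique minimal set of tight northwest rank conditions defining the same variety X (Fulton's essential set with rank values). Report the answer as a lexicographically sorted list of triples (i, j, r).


Propagating the 25 rank bounds to every northwest block:

  i=1: 0  0  0  0  0  0  1  1
  i=2: 0  0  1  1  1  1  2  2
  i=3: 0  1  2  2  2  2  3  3
  i=4: 0  1  2  2  3  3  4  4
  i=5: 0  1  2  2  3  4  5  5
  i=6: 0  1  2  2  3  4  5  6
  i=7: 1  2  3  3  4  5  6  7
  i=8: 1  2  3  4  5  6  7  8

the unique w with this rank table is (7, 3, 2, 5, 6, 8, 1, 4).

ℓ(w)=15; the 4 essential cells (i,j,r):

[(1, 6, 0), (2, 2, 0), (6, 1, 0), (6, 4, 2)]


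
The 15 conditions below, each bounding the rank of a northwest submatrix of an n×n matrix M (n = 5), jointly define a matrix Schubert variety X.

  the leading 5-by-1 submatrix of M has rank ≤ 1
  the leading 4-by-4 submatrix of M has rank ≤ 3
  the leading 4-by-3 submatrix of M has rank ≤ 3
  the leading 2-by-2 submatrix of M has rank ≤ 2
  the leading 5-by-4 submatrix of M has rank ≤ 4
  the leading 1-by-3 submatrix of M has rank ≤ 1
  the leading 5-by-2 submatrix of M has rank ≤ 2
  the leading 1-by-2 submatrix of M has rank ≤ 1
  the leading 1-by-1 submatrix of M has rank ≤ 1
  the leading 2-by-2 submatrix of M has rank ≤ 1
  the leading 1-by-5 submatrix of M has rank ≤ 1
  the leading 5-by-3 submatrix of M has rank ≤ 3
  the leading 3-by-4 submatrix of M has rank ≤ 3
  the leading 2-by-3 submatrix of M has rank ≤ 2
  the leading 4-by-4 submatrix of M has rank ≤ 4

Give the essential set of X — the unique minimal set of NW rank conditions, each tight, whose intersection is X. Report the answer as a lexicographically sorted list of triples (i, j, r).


Propagating the 15 rank bounds to every northwest block:

  R[1]: 1, 1, 1, 1, 1
  R[2]: 1, 1, 2, 2, 2
  R[3]: 1, 2, 3, 3, 3
  R[4]: 1, 2, 3, 3, 4
  R[5]: 1, 2, 3, 4, 5

the unique w with this rank table is (1, 3, 2, 5, 4).

D(w) has 2 cells with 2 SE-corners; essential set:

[(2, 2, 1), (4, 4, 3)]


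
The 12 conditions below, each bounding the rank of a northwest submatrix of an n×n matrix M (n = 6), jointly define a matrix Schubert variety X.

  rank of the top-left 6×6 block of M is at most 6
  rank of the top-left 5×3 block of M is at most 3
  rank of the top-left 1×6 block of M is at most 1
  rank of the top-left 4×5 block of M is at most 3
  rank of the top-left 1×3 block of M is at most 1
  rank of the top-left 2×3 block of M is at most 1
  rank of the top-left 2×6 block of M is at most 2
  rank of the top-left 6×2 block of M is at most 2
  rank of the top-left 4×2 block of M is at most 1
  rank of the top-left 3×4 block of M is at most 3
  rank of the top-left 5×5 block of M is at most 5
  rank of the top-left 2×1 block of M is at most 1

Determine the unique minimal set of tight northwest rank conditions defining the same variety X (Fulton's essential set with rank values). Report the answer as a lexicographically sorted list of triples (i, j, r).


Computing R[i][j] = min implied NW-rank bound (n=6, 12 conditions):

  R[1]: 1  1  1  1  1  1
  R[2]: 1  1  1  2  2  2
  R[3]: 1  1  2  3  3  3
  R[4]: 1  1  2  3  3  4
  R[5]: 1  2  3  4  4  5
  R[6]: 1  2  3  4  5  6

second differences of R give the permutation w = (1, 4, 3, 6, 2, 5).

Rothe diagram D(w) (5 cells), 3 SE-corners (essential conditions):

[(2, 3, 1), (4, 2, 1), (4, 5, 3)]


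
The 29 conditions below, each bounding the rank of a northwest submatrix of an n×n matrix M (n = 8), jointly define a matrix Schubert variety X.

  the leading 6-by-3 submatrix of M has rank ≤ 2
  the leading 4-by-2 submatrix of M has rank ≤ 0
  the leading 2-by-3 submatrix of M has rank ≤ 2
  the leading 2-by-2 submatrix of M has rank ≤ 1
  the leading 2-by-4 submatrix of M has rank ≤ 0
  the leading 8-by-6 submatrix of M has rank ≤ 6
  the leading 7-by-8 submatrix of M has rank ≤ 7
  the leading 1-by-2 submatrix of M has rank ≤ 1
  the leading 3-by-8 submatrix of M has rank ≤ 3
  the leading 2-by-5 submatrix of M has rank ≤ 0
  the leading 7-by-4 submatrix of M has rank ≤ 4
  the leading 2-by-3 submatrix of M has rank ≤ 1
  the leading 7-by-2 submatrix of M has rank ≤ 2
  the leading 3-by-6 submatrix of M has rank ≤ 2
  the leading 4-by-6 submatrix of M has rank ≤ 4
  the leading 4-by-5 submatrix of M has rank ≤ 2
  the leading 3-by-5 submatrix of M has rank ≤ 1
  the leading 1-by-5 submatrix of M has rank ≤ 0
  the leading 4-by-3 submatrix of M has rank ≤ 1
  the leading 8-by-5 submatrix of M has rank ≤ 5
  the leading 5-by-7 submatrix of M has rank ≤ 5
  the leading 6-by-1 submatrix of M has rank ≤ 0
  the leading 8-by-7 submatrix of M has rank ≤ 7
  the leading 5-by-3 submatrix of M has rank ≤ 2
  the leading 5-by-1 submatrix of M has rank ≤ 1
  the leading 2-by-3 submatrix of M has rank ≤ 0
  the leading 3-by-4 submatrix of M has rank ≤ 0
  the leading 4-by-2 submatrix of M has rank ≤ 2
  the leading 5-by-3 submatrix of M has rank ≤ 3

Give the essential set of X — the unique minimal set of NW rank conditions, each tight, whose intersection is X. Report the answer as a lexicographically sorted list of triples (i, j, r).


Computing R[i][j] = min implied NW-rank bound (n=8, 29 conditions):

  R[1]: 0 0 0 0 0 1 1 1
  R[2]: 0 0 0 0 0 1 2 2
  R[3]: 0 0 0 0 1 2 3 3
  R[4]: 0 0 1 1 2 3 4 4
  R[5]: 0 1 2 2 3 4 5 5
  R[6]: 0 1 2 3 4 5 6 6
  R[7]: 1 2 3 4 5 6 7 7
  R[8]: 1 2 3 4 5 6 7 8

hence w(1..8) = (6, 7, 5, 3, 2, 4, 1, 8).

Rothe diagram D(w) (18 cells), 4 SE-corners (essential conditions):

[(2, 5, 0), (3, 4, 0), (4, 2, 0), (6, 1, 0)]


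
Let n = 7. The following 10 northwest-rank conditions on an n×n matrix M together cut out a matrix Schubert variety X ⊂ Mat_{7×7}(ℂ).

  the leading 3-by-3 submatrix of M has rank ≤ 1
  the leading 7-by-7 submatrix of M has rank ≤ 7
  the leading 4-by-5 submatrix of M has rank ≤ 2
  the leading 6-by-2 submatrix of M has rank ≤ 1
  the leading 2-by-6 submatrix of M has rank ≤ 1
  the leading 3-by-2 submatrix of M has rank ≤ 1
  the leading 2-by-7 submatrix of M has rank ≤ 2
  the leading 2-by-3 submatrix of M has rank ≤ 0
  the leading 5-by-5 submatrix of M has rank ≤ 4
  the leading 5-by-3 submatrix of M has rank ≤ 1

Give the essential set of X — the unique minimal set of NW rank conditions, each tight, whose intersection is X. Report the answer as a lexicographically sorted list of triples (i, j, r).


Recovering R(i,j) via the rank-extension bound from the 10 conditions:

  row 1: 0, 0, 0, 1, 1, 1, 1
  row 2: 0, 0, 0, 1, 1, 1, 2
  row 3: 1, 1, 1, 2, 2, 2, 3
  row 4: 1, 1, 1, 2, 2, 3, 4
  row 5: 1, 1, 1, 2, 3, 4, 5
  row 6: 1, 1, 2, 3, 4, 5, 6
  row 7: 1, 2, 3, 4, 5, 6, 7

reading off 1-entries of Δ²R: w = (4, 7, 1, 6, 5, 3, 2).

|D(w)|=14, |Ess(w)|=5:

[(2, 3, 0), (2, 6, 1), (4, 5, 2), (5, 3, 1), (6, 2, 1)]


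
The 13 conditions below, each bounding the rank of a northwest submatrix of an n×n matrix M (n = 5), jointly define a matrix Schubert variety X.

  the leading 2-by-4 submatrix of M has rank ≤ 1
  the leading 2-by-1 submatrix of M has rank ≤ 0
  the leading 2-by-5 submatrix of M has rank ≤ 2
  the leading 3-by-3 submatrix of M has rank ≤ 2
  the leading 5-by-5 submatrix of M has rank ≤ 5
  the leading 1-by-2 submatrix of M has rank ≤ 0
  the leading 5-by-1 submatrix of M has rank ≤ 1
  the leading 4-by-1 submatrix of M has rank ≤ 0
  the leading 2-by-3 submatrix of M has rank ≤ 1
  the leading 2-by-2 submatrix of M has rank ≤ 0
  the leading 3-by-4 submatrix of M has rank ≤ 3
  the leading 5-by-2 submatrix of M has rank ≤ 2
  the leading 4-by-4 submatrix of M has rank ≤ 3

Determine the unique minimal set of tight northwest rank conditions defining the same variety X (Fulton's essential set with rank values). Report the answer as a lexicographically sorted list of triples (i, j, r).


Rank table r_w(5×5) implied by the 13 constraints:

  R[1]: 0 | 0 | 1 | 1 | 1
  R[2]: 0 | 0 | 1 | 1 | 2
  R[3]: 0 | 1 | 2 | 2 | 3
  R[4]: 0 | 1 | 2 | 3 | 4
  R[5]: 1 | 2 | 3 | 4 | 5

hence w(1..5) = (3, 5, 2, 4, 1).

3 SE-corners of the 7-cell Rothe diagram give Ess(w):

[(2, 2, 0), (2, 4, 1), (4, 1, 0)]


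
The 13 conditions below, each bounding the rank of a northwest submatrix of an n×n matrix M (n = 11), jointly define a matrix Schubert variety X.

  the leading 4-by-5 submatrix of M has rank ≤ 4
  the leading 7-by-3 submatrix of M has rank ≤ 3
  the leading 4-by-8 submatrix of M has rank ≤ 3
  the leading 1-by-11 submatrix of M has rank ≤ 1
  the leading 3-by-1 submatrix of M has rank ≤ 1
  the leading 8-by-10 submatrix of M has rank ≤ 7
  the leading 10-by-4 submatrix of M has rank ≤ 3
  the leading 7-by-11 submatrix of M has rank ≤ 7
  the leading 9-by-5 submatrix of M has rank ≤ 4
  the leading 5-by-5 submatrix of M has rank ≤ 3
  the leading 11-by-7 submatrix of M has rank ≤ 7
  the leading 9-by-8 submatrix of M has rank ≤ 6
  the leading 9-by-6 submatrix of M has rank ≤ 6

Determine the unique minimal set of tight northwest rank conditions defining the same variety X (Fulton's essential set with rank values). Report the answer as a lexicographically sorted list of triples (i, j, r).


Propagating the 13 rank bounds to every northwest block:

  R[1]: 1  1  1  1  1  1  1  1  1  1  1
  R[2]: 1  2  2  2  2  2  2  2  2  2  2
  R[3]: 1  2  3  3  3  3  3  3  3  3  3
  R[4]: 1  2  3  3  3  3  3  3  4  4  4
  R[5]: 1  2  3  3  3  4  4  4  5  5  5
  R[6]: 1  2  3  3  4  5  5  5  6  6  6
  R[7]: 1  2  3  3  4  5  6  6  7  7  7
  R[8]: 1  2  3  3  4  5  6  6  7  7  8
  R[9]: 1  2  3  3  4  5  6  6  7  8  9
  R[10]: 1  2  3  3  4  5  6  7  8  9  10
  R[11]: 1  2  3  4  5  6  7  8  9  10  11

the unique w with this rank table is (1, 2, 3, 9, 6, 5, 7, 11, 10, 8, 4).

D(w) has 15 cells with 5 SE-corners; essential set:

[(4, 8, 3), (5, 5, 3), (8, 10, 7), (9, 8, 6), (10, 4, 3)]


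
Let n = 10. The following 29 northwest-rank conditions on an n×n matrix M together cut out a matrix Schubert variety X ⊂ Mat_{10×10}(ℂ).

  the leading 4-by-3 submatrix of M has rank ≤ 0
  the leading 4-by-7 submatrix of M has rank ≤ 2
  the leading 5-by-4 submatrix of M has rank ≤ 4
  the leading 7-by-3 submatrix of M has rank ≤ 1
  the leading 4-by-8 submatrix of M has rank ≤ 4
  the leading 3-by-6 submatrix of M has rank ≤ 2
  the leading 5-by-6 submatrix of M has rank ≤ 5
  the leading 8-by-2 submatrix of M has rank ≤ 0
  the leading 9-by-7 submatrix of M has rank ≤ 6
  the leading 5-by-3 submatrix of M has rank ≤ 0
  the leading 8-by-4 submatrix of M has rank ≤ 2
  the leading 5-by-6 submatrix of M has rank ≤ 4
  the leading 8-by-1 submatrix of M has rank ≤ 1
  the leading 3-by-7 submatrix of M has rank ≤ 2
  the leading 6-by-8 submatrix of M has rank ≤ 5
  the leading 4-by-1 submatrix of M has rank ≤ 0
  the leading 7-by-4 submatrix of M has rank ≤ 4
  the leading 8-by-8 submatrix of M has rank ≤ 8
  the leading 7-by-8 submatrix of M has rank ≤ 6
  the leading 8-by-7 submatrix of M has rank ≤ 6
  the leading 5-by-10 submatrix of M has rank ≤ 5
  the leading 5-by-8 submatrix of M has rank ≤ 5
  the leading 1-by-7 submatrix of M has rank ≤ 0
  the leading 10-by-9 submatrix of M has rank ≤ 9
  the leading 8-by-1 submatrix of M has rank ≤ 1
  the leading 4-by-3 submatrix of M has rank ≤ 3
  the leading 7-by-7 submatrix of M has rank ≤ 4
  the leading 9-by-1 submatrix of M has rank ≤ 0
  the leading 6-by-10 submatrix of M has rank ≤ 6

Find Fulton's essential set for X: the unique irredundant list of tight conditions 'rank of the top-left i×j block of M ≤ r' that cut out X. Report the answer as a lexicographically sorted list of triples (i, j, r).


The tightest implied rank at each (i,j), from the 29 conditions:

  0, 0, 0, 0, 0, 0, 0, 1, 1, 1
  0, 0, 0, 1, 1, 1, 1, 2, 2, 2
  0, 0, 0, 1, 2, 2, 2, 3, 3, 3
  0, 0, 0, 1, 2, 2, 2, 3, 4, 4
  0, 0, 0, 1, 2, 3, 3, 4, 5, 5
  0, 0, 1, 2, 3, 4, 4, 5, 6, 6
  0, 0, 1, 2, 3, 4, 4, 5, 6, 7
  0, 0, 1, 2, 3, 4, 5, 6, 7, 8
  0, 1, 2, 3, 4, 5, 6, 7, 8, 9
  1, 2, 3, 4, 5, 6, 7, 8, 9, 10

giving w = (8, 4, 5, 9, 6, 3, 10, 7, 2, 1) via Δ²R.

|D(w)|=29, |Ess(w)|=6:

[(1, 7, 0), (4, 7, 2), (5, 3, 0), (7, 7, 4), (8, 2, 0), (9, 1, 0)]


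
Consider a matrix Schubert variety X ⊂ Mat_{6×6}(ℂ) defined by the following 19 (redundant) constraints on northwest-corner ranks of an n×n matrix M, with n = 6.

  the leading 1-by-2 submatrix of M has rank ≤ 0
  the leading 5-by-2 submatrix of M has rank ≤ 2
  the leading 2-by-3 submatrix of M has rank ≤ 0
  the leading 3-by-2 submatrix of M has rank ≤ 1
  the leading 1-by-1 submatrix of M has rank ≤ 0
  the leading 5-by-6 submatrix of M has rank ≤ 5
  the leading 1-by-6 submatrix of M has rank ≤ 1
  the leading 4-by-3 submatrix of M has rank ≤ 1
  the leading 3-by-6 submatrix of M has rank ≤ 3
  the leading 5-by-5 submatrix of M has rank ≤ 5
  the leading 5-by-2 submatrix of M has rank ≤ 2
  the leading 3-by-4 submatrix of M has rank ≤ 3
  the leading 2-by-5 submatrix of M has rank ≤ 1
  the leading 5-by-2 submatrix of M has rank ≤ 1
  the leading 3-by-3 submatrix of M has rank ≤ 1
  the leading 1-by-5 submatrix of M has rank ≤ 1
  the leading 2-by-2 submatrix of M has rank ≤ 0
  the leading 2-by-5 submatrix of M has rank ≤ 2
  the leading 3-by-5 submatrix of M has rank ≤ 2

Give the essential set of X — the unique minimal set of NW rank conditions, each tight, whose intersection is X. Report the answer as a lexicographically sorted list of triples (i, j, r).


Rank table r_w(6×6) implied by the 19 constraints:

  row 1: 0  0  0  1  1  1
  row 2: 0  0  0  1  1  2
  row 3: 1  1  1  2  2  3
  row 4: 1  1  1  2  3  4
  row 5: 1  1  2  3  4  5
  row 6: 1  2  3  4  5  6

the unique w with this rank table is (4, 6, 1, 5, 3, 2).

ℓ(w)=10; the 4 essential cells (i,j,r):

[(2, 3, 0), (2, 5, 1), (4, 3, 1), (5, 2, 1)]


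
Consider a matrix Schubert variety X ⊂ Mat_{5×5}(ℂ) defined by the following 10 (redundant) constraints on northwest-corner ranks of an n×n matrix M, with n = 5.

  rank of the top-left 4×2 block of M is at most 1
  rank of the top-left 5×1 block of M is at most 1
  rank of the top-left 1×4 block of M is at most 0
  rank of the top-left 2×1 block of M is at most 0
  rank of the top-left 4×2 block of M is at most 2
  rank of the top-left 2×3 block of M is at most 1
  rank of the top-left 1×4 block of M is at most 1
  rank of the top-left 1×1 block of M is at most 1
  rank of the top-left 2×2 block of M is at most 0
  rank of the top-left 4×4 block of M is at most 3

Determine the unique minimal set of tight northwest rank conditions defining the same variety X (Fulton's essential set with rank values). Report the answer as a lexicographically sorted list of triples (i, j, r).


Recovering R(i,j) via the rank-extension bound from the 10 conditions:

  row 1: 0, 0, 0, 0, 1
  row 2: 0, 0, 1, 1, 2
  row 3: 1, 1, 2, 2, 3
  row 4: 1, 1, 2, 3, 4
  row 5: 1, 2, 3, 4, 5

hence w(1..5) = (5, 3, 1, 4, 2).

Fulton essential set (3 of the 7 Rothe cells):

[(1, 4, 0), (2, 2, 0), (4, 2, 1)]


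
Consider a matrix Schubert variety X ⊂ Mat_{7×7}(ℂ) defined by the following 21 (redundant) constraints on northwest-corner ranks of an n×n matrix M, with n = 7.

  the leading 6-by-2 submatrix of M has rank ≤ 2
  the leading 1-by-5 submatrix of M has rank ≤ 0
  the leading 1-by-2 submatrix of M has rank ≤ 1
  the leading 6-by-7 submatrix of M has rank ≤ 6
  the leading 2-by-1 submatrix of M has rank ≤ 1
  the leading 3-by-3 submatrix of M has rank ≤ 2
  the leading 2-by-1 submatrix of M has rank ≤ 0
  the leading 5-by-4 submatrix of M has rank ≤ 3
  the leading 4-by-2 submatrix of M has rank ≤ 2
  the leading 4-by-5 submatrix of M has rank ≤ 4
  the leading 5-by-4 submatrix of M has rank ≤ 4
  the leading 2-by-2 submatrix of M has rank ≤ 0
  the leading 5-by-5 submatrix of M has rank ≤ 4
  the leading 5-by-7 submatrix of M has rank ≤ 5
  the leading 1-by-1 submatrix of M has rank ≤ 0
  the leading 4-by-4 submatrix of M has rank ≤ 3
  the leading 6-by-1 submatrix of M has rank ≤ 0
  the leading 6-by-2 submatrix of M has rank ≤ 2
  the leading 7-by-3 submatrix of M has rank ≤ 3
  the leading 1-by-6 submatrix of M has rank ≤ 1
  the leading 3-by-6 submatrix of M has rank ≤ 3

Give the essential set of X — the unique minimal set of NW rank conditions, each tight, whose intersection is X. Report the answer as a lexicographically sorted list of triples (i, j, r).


Reconstructing r_w from the 21 given conditions:

  row 1: 0, 0, 0, 0, 0, 1, 1
  row 2: 0, 0, 1, 1, 1, 2, 2
  row 3: 0, 1, 2, 2, 2, 3, 3
  row 4: 0, 1, 2, 3, 3, 4, 4
  row 5: 0, 1, 2, 3, 4, 5, 5
  row 6: 0, 1, 2, 3, 4, 5, 6
  row 7: 1, 2, 3, 4, 5, 6, 7

the unique w with this rank table is (6, 3, 2, 4, 5, 7, 1).

ℓ(w)=11; the 3 essential cells (i,j,r):

[(1, 5, 0), (2, 2, 0), (6, 1, 0)]


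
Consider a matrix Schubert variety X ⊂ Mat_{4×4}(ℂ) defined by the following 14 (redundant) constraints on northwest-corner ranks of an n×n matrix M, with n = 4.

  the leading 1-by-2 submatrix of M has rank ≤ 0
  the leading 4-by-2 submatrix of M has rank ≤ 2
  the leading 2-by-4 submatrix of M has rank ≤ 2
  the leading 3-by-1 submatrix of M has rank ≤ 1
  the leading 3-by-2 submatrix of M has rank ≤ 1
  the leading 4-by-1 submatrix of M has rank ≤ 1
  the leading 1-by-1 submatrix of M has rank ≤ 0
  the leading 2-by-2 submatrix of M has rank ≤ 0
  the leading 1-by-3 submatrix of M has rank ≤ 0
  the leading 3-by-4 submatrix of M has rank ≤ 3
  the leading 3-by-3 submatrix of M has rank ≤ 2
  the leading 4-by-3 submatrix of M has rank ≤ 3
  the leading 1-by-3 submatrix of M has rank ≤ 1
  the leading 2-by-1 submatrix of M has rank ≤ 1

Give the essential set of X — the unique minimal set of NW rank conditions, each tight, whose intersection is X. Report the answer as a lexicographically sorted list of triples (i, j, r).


Rank table r_w(4×4) implied by the 14 constraints:

  i=1: 0  0  0  1
  i=2: 0  0  1  2
  i=3: 1  1  2  3
  i=4: 1  2  3  4

reading off 1-entries of Δ²R: w = (4, 3, 1, 2).

2 SE-corners of the 5-cell Rothe diagram give Ess(w):

[(1, 3, 0), (2, 2, 0)]


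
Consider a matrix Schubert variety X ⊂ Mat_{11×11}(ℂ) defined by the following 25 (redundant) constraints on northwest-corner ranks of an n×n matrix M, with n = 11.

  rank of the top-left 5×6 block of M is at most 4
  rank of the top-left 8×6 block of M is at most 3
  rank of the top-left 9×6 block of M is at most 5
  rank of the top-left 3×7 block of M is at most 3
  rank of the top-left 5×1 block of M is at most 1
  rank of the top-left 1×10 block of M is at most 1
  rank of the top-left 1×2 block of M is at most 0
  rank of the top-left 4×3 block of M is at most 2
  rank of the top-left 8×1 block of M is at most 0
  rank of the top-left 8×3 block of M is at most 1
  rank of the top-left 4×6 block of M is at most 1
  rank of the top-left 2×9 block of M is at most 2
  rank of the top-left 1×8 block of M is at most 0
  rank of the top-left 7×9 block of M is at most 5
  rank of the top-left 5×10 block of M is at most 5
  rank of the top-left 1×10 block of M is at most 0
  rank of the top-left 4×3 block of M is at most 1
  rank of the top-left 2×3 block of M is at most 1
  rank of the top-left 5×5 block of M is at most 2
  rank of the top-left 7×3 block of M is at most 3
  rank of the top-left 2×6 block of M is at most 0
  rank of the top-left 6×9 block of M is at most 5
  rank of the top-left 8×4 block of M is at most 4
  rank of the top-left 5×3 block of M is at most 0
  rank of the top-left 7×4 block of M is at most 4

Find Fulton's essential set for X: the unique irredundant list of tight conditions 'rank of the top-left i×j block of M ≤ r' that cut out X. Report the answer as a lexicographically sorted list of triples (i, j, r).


Rank table r_w(11×11) implied by the 25 constraints:

  0  0  0  0  0  0  0  0  0  0  1
  0  0  0  0  0  0  1  1  1  1  2
  0  0  0  1  1  1  2  2  2  2  3
  0  0  0  1  1  1  2  3  3  3  4
  0  0  0  1  2  2  3  4  4  4  5
  0  1  1  2  3  3  4  5  5  5  6
  0  1  1  2  3  3  4  5  5  6  7
  0  1  1  2  3  3  4  5  6  7  8
  1  2  2  3  4  4  5  6  7  8  9
  1  2  3  4  5  5  6  7  8  9  10
  1  2  3  4  5  6  7  8  9  10  11

reading off 1-entries of Δ²R: w = (11, 7, 4, 8, 5, 2, 10, 9, 1, 3, 6).

ℓ(w)=35; the 8 essential cells (i,j,r):

[(1, 10, 0), (2, 6, 0), (4, 6, 1), (5, 3, 0), (7, 9, 5), (8, 1, 0), (8, 3, 1), (8, 6, 3)]
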